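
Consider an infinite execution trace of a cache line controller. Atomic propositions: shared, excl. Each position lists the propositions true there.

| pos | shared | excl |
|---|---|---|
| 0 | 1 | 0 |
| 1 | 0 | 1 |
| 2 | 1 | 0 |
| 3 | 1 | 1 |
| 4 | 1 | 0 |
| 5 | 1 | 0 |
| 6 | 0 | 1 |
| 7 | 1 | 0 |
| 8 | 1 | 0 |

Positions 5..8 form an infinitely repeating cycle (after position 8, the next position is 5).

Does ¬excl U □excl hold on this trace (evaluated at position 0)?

Does not hold

Walking from position 0: at position 1, □excl has not yet held and ¬excl fails, so ¬excl U □excl is false.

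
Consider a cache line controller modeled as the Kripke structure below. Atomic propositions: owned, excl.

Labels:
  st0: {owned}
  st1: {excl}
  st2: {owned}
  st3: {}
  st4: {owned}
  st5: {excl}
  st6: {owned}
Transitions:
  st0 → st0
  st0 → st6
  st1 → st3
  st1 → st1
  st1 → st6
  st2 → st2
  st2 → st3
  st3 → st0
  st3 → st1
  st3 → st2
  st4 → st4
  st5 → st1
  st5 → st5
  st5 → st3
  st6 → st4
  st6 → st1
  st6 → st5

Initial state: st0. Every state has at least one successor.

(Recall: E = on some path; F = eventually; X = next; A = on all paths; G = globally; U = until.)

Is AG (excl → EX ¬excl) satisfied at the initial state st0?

Satisfied

States satisfying excl → EX ¬excl: {st0, st1, st2, st3, st4, st5, st6}.
States satisfying AG (excl → EX ¬excl): {st0, st1, st2, st3, st4, st5, st6}.
Every state reachable from st0 satisfies excl → EX ¬excl.
st0 ∈ Sat(AG (excl → EX ¬excl)).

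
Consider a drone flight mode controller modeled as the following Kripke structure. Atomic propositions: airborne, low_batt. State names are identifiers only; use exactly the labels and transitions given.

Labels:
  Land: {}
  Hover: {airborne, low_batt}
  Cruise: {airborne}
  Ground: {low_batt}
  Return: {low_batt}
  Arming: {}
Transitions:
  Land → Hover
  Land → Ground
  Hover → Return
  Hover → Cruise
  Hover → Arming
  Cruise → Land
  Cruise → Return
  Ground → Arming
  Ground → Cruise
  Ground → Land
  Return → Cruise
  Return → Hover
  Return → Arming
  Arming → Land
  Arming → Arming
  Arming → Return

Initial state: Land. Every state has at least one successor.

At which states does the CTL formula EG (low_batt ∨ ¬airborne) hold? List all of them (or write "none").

{Land, Hover, Ground, Return, Arming}

States satisfying low_batt ∨ ¬airborne: {Land, Hover, Ground, Return, Arming}.
States satisfying EG (low_batt ∨ ¬airborne): {Land, Hover, Ground, Return, Arming}.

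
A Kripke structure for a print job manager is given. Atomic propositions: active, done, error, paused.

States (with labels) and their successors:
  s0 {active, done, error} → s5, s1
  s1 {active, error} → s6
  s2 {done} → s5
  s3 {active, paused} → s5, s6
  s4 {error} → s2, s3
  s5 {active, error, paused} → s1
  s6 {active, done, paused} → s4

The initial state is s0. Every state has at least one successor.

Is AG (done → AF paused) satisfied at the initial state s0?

States satisfying done → AF paused: {s0, s1, s2, s3, s4, s5, s6}.
States satisfying AG (done → AF paused): {s0, s1, s2, s3, s4, s5, s6}.
Every state reachable from s0 satisfies done → AF paused.
s0 ∈ Sat(AG (done → AF paused)).

Yes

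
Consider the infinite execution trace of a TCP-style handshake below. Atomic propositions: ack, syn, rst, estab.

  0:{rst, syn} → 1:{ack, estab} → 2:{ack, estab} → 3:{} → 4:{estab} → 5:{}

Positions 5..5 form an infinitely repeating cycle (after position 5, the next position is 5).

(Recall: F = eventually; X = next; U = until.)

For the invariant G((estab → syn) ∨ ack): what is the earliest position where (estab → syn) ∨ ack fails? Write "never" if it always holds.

Check (estab → syn) ∨ ack at each position in order: 0 ✓, 1 ✓, 2 ✓, 3 ✓.
At position 4 the labels are {estab}, so (estab → syn) ∨ ack is false there. This is the first violation.

4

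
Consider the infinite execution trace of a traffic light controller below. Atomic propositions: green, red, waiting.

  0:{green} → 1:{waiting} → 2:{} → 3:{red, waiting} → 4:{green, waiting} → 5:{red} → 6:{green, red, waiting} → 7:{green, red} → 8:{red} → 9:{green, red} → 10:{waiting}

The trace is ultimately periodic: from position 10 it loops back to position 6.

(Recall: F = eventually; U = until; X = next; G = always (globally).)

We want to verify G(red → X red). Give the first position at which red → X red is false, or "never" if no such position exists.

Check red → X red at each position in order: 0 ✓, 1 ✓, 2 ✓.
At position 3 the labels are {red, waiting} and the next position 4 has {green, waiting}, so red → X red is false there. This is the first violation.

3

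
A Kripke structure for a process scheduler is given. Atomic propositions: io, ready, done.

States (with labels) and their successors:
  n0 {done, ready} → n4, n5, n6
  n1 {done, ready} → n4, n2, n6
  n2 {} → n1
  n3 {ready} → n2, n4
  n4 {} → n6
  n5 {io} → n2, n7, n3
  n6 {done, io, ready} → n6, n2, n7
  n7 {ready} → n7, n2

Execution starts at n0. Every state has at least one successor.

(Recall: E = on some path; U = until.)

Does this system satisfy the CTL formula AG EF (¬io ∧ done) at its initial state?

States satisfying EF (¬io ∧ done): {n0, n1, n2, n3, n4, n5, n6, n7}.
States satisfying AG EF (¬io ∧ done): {n0, n1, n2, n3, n4, n5, n6, n7}.
Every state reachable from n0 satisfies EF (¬io ∧ done).
n0 ∈ Sat(AG EF (¬io ∧ done)).

Holds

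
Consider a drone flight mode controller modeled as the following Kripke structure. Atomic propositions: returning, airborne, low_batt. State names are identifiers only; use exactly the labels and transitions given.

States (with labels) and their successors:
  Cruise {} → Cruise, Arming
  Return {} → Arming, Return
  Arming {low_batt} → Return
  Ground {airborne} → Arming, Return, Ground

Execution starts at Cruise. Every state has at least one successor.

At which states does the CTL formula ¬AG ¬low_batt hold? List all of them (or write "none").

States satisfying ¬low_batt: {Cruise, Return, Ground}.
States satisfying AG ¬low_batt: ∅.
States satisfying ¬AG ¬low_batt: {Cruise, Return, Arming, Ground}.

{Cruise, Return, Arming, Ground}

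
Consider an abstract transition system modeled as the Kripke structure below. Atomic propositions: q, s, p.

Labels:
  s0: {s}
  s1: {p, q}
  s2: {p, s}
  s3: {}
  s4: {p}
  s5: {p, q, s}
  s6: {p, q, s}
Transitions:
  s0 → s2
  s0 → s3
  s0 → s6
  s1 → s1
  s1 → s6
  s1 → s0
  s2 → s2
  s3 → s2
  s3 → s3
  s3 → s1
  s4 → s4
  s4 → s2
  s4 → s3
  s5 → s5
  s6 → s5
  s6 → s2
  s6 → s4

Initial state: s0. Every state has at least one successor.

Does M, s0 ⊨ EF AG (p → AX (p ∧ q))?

States satisfying AG (p → AX (p ∧ q)): {s5}.
States satisfying EF AG (p → AX (p ∧ q)): {s0, s1, s3, s4, s5, s6}.
Some path from s0 reaches a state where AG (p → AX (p ∧ q)) holds.
s0 ∈ Sat(EF AG (p → AX (p ∧ q))).

Holds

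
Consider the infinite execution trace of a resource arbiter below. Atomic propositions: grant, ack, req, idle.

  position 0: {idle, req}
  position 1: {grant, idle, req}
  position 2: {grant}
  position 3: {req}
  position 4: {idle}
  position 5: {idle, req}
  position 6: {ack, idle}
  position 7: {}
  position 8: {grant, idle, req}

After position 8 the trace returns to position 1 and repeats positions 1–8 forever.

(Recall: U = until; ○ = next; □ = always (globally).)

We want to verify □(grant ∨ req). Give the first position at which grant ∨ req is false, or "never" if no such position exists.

4

Check grant ∨ req at each position in order: 0 ✓, 1 ✓, 2 ✓, 3 ✓.
At position 4 the labels are {idle}, so grant ∨ req is false there. This is the first violation.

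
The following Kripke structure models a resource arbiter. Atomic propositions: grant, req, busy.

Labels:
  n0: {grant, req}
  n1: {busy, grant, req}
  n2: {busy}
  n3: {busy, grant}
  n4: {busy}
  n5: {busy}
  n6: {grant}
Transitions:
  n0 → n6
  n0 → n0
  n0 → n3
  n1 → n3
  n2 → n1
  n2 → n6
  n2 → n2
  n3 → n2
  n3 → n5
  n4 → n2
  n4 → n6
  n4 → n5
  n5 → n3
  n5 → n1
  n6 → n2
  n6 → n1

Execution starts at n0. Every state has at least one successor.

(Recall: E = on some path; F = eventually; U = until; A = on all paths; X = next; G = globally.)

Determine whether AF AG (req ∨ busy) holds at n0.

States satisfying AG (req ∨ busy): ∅.
States satisfying AF AG (req ∨ busy): ∅.
There is a path from n0 along which AG (req ∨ busy) never holds.
n0 ∉ Sat(AF AG (req ∨ busy)).

Violated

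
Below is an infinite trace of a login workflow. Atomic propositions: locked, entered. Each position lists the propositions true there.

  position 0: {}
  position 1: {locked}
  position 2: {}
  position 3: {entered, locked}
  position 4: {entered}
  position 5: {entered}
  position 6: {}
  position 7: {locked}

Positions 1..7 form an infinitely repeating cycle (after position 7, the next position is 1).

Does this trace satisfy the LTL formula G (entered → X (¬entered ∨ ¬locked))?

entered → X (¬entered ∨ ¬locked) holds at every position 0..7, and those are all positions ever visited, so G (entered → X (¬entered ∨ ¬locked)) holds.
Positions where entered holds: 3, 4, 5.
Check X (¬entered ∨ ¬locked) at each: 3→ok, 4→ok, 5→ok.

Holds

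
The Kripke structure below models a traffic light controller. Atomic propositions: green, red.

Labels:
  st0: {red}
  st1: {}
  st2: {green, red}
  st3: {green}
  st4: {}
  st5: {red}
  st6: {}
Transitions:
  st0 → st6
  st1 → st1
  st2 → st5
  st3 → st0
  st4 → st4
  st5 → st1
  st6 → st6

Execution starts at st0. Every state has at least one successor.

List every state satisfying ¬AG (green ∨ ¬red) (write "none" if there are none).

{st0, st2, st3, st5}

States satisfying green ∨ ¬red: {st1, st2, st3, st4, st6}.
States satisfying AG (green ∨ ¬red): {st1, st4, st6}.
States satisfying ¬AG (green ∨ ¬red): {st0, st2, st3, st5}.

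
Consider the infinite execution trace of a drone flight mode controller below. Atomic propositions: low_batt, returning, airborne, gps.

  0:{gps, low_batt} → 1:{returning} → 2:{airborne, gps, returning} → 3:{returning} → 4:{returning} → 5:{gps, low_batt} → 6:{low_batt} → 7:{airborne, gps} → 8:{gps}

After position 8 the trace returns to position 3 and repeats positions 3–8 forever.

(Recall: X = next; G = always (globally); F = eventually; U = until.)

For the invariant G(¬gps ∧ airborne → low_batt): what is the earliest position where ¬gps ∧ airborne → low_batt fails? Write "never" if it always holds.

never

¬gps ∧ airborne → low_batt holds at every position 0..8, and those are all the positions the trace ever visits, so the invariant G(¬gps ∧ airborne → low_batt) is never violated.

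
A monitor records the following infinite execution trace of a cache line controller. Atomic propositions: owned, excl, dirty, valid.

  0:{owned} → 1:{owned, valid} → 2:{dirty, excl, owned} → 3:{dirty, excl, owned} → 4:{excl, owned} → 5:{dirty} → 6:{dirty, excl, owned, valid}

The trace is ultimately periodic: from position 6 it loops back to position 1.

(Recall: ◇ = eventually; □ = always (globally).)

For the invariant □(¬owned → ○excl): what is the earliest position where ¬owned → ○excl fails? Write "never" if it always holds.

never

¬owned → ○excl holds at every position 0..6, and those are all the positions the trace ever visits, so the invariant □(¬owned → ○excl) is never violated.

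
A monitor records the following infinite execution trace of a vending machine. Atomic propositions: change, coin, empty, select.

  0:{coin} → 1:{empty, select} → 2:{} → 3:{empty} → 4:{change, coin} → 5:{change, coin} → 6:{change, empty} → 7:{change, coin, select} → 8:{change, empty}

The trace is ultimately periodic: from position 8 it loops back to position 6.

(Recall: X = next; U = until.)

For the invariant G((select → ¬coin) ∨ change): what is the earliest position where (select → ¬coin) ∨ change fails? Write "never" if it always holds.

never

(select → ¬coin) ∨ change holds at every position 0..8, and those are all the positions the trace ever visits, so the invariant G((select → ¬coin) ∨ change) is never violated.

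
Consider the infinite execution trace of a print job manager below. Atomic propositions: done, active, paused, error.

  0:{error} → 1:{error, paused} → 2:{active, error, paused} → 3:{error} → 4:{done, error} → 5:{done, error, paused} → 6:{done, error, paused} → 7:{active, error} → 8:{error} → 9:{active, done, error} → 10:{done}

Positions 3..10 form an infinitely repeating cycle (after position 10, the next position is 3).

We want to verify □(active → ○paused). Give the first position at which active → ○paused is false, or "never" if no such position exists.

2

Check active → ○paused at each position in order: 0 ✓, 1 ✓.
At position 2 the labels are {active, error, paused} and the next position 3 has {error}, so active → ○paused is false there. This is the first violation.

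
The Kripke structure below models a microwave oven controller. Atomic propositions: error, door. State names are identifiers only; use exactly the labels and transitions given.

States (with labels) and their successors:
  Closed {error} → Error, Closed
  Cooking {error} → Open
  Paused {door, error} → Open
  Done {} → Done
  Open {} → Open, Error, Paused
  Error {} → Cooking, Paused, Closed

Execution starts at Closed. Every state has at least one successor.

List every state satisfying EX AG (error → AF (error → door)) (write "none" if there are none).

{Done}

States satisfying AG (error → AF (error → door)): {Done}.
States satisfying EX AG (error → AF (error → door)): {Done}.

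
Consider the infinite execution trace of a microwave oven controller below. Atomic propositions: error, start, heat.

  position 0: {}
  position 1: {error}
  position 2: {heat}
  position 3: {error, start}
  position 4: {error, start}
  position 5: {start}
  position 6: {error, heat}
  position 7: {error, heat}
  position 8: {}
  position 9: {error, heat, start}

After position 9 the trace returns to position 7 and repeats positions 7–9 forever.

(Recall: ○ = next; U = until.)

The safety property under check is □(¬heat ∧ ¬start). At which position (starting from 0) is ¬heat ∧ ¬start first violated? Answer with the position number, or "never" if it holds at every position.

2

Check ¬heat ∧ ¬start at each position in order: 0 ✓, 1 ✓.
At position 2 the labels are {heat}, so ¬heat ∧ ¬start is false there. This is the first violation.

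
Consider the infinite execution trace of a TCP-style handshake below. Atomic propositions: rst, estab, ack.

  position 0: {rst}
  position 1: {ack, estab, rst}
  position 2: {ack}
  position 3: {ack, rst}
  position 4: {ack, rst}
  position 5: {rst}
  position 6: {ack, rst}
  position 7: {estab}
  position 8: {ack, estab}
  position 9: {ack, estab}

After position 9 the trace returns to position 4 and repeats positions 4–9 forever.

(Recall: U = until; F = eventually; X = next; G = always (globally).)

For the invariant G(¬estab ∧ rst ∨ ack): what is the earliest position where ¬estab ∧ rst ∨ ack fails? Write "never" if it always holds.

Check ¬estab ∧ rst ∨ ack at each position in order: 0 ✓, 1 ✓, 2 ✓, 3 ✓, 4 ✓, 5 ✓, 6 ✓.
At position 7 the labels are {estab}, so ¬estab ∧ rst ∨ ack is false there. This is the first violation.

7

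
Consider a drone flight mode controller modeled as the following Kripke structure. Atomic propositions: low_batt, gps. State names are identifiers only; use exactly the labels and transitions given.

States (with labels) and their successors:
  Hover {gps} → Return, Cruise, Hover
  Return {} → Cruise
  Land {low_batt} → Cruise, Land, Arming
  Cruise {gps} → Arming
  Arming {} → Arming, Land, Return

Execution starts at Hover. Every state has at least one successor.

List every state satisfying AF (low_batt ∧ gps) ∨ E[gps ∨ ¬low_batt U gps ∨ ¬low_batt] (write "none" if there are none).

{Hover, Return, Cruise, Arming}

States satisfying low_batt ∧ gps: ∅.
States satisfying AF (low_batt ∧ gps): ∅.
States satisfying gps ∨ ¬low_batt: {Hover, Return, Cruise, Arming}.
States satisfying E[gps ∨ ¬low_batt U gps ∨ ¬low_batt]: {Hover, Return, Cruise, Arming}.
States satisfying AF (low_batt ∧ gps) ∨ E[gps ∨ ¬low_batt U gps ∨ ¬low_batt]: {Hover, Return, Cruise, Arming}.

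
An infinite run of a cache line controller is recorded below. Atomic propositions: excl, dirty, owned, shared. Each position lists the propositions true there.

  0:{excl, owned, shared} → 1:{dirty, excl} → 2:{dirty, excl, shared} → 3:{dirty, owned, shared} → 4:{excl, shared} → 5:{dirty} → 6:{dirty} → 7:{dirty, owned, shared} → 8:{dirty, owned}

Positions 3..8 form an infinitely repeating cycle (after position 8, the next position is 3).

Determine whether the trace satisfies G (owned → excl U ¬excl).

owned → excl U ¬excl holds at every position 0..8, and those are all positions ever visited, so G (owned → excl U ¬excl) holds.
Positions where owned holds: 0, 3, 7, 8.
Check excl U ¬excl at each: 0→ok, 3→ok, 7→ok, 8→ok.

Holds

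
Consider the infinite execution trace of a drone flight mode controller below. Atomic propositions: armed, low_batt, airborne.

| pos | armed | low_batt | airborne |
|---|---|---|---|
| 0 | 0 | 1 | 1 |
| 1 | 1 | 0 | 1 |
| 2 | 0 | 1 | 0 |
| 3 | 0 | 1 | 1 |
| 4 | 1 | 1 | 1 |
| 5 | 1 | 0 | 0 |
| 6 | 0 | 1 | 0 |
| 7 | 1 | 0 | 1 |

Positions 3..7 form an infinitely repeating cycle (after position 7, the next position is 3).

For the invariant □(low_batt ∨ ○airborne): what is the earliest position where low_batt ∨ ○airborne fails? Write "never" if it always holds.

1

Check low_batt ∨ ○airborne at each position in order: 0 ✓.
At position 1 the labels are {airborne, armed} and the next position 2 has {low_batt}, so low_batt ∨ ○airborne is false there. This is the first violation.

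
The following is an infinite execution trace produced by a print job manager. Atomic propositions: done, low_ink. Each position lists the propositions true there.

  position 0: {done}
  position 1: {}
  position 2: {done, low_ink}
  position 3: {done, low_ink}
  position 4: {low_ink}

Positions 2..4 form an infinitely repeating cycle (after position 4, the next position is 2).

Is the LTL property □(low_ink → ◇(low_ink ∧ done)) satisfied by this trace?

Yes

low_ink → ◇(low_ink ∧ done) holds at every position 0..4, and those are all positions ever visited, so □(low_ink → ◇(low_ink ∧ done)) holds.
Positions where low_ink holds: 2, 3, 4.
Check ◇(low_ink ∧ done) at each: 2→ok, 3→ok, 4→ok.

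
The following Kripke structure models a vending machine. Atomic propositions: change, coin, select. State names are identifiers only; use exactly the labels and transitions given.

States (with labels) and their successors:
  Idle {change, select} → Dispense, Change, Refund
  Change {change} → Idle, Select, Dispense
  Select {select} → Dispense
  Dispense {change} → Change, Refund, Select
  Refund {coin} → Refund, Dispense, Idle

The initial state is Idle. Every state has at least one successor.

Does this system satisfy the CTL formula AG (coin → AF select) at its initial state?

Does not hold

States satisfying coin → AF select: {Idle, Change, Select, Dispense}.
States satisfying AG (coin → AF select): ∅.
Refund is reachable from Idle and violates coin → AF select, so AG fails at Idle.
Idle ∉ Sat(AG (coin → AF select)).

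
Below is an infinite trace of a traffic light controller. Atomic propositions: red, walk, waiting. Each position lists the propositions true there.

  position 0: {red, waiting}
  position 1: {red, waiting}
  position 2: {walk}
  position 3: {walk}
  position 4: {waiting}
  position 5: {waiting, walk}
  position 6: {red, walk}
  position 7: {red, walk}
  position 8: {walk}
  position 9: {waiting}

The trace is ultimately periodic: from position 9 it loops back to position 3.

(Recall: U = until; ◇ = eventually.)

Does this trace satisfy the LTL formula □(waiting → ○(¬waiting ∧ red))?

waiting → ○(¬waiting ∧ red) must hold at every position from 0 onward. It fails at position 0, so □(waiting → ○(¬waiting ∧ red)) is false.
Positions where waiting holds: 0, 1, 4, 5, 9.
Check ○(¬waiting ∧ red) at each: 0→fails, 1→fails, 4→fails, 5→ok, 9→fails.

Does not hold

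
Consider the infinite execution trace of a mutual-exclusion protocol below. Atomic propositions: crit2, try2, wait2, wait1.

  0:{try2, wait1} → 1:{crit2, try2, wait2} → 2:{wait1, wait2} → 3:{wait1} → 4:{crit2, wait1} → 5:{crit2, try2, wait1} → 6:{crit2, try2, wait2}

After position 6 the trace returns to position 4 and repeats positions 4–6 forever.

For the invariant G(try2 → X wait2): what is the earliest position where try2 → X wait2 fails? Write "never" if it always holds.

6

Check try2 → X wait2 at each position in order: 0 ✓, 1 ✓, 2 ✓, 3 ✓, 4 ✓, 5 ✓.
At position 6 the labels are {crit2, try2, wait2} and the next position 4 has {crit2, wait1}, so try2 → X wait2 is false there. This is the first violation.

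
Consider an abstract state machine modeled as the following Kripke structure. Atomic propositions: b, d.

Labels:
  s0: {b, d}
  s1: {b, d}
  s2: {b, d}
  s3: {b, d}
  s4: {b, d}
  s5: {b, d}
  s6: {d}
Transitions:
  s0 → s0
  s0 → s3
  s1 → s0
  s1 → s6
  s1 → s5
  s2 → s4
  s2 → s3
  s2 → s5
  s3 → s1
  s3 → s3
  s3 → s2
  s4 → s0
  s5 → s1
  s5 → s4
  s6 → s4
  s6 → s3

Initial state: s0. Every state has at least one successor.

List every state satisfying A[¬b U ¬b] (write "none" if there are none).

{s6}

States satisfying ¬b: {s6}.
States satisfying A[¬b U ¬b]: {s6}.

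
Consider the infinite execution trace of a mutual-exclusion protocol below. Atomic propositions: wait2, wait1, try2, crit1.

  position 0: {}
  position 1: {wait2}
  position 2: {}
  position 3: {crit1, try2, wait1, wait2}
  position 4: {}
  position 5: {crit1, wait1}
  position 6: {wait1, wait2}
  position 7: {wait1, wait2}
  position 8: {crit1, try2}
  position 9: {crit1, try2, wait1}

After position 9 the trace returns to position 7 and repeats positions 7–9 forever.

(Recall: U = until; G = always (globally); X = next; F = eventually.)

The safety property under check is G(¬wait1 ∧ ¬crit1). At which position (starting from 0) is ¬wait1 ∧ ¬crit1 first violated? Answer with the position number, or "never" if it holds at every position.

Check ¬wait1 ∧ ¬crit1 at each position in order: 0 ✓, 1 ✓, 2 ✓.
At position 3 the labels are {crit1, try2, wait1, wait2}, so ¬wait1 ∧ ¬crit1 is false there. This is the first violation.

3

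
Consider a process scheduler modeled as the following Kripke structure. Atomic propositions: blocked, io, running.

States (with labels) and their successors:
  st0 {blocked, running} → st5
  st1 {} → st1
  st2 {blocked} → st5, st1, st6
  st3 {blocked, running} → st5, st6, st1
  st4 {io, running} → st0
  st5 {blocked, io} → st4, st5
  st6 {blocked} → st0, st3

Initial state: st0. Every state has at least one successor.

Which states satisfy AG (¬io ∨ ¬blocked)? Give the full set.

States satisfying ¬io ∨ ¬blocked: {st0, st1, st2, st3, st4, st6}.
States satisfying AG (¬io ∨ ¬blocked): {st1}.

{st1}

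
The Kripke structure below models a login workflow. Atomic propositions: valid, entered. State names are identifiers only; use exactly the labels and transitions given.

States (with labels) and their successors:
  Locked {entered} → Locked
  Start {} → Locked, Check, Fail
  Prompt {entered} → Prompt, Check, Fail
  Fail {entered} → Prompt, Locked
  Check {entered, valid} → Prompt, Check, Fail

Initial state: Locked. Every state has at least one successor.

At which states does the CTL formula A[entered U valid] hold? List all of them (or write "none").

States satisfying entered: {Locked, Prompt, Fail, Check}.
States satisfying valid: {Check}.
States satisfying A[entered U valid]: {Check}.

{Check}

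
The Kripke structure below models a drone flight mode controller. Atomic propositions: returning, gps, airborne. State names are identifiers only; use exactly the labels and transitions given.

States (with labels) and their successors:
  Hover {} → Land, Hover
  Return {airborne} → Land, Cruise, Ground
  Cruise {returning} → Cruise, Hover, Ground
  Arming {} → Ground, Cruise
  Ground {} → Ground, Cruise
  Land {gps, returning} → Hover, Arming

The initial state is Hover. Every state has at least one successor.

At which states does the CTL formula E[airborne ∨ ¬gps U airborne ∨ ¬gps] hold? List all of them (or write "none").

States satisfying airborne ∨ ¬gps: {Hover, Return, Cruise, Arming, Ground}.
States satisfying E[airborne ∨ ¬gps U airborne ∨ ¬gps]: {Hover, Return, Cruise, Arming, Ground}.

{Hover, Return, Cruise, Arming, Ground}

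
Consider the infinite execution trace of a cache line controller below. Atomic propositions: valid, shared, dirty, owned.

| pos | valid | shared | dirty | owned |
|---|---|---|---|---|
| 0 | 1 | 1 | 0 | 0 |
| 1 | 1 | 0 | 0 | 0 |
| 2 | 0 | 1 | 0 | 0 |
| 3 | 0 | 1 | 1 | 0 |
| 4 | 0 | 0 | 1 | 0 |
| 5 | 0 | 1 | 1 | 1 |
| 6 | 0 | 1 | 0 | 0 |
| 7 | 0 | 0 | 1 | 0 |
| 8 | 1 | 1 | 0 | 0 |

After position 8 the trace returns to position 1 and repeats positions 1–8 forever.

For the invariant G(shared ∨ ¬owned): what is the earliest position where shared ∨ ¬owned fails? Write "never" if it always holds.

shared ∨ ¬owned holds at every position 0..8, and those are all the positions the trace ever visits, so the invariant G(shared ∨ ¬owned) is never violated.

never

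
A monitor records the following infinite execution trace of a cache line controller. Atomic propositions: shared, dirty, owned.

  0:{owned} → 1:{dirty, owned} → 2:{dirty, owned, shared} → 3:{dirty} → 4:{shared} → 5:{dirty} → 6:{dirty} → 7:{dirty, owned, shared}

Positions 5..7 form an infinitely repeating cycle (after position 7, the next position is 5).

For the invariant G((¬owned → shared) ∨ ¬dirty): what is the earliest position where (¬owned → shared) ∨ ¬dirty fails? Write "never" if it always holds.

Check (¬owned → shared) ∨ ¬dirty at each position in order: 0 ✓, 1 ✓, 2 ✓.
At position 3 the labels are {dirty}, so (¬owned → shared) ∨ ¬dirty is false there. This is the first violation.

3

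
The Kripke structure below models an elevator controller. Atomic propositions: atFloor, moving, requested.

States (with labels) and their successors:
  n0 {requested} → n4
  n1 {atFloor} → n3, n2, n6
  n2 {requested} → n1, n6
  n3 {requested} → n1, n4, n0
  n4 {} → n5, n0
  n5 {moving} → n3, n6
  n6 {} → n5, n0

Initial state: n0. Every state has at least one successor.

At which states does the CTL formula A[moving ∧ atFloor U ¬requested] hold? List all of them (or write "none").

States satisfying moving ∧ atFloor: ∅.
States satisfying ¬requested: {n1, n4, n5, n6}.
States satisfying A[moving ∧ atFloor U ¬requested]: {n1, n4, n5, n6}.

{n1, n4, n5, n6}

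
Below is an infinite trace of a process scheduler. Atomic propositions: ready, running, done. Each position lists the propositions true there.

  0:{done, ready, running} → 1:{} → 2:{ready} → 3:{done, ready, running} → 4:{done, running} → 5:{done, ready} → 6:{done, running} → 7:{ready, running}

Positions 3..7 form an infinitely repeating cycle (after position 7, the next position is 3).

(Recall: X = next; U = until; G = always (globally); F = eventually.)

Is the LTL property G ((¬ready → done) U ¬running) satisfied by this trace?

(¬ready → done) U ¬running holds at every position 0..7, and those are all positions ever visited, so G ((¬ready → done) U ¬running) holds.

Satisfied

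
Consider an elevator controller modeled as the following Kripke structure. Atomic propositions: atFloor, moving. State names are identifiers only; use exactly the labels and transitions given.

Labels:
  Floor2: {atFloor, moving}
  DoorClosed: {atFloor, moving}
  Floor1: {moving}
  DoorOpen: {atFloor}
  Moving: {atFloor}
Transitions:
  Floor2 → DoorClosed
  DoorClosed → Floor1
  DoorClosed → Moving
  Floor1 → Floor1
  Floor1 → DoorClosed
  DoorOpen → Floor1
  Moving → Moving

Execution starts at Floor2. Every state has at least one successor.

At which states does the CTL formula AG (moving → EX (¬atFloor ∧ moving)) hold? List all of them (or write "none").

{DoorClosed, Floor1, DoorOpen, Moving}

States satisfying moving → EX (¬atFloor ∧ moving): {DoorClosed, Floor1, DoorOpen, Moving}.
States satisfying AG (moving → EX (¬atFloor ∧ moving)): {DoorClosed, Floor1, DoorOpen, Moving}.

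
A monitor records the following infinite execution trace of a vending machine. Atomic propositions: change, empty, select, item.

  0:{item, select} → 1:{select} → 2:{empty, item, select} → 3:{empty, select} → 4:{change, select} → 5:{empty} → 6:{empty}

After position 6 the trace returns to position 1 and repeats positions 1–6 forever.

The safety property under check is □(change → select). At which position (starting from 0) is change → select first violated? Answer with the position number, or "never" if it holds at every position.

never

change → select holds at every position 0..6, and those are all the positions the trace ever visits, so the invariant □(change → select) is never violated.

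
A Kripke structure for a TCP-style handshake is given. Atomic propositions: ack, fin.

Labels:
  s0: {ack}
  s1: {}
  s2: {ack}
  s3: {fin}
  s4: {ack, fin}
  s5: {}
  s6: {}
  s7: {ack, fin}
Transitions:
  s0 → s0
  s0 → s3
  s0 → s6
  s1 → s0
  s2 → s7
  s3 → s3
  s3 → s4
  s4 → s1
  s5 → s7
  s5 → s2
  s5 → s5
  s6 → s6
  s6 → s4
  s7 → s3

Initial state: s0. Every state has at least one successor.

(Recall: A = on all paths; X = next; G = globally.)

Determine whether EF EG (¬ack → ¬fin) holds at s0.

Yes

States satisfying EG (¬ack → ¬fin): {s0, s1, s4, s5, s6}.
States satisfying EF EG (¬ack → ¬fin): {s0, s1, s2, s3, s4, s5, s6, s7}.
Some path from s0 reaches a state where EG (¬ack → ¬fin) holds.
s0 ∈ Sat(EF EG (¬ack → ¬fin)).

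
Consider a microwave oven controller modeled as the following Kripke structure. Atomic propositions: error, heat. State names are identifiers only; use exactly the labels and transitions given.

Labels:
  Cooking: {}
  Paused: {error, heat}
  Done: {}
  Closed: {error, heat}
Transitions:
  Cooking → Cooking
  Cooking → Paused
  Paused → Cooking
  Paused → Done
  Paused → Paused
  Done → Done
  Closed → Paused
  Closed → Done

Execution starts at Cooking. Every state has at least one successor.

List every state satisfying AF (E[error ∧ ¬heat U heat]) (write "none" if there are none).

States satisfying E[error ∧ ¬heat U heat]: {Paused, Closed}.
States satisfying AF (E[error ∧ ¬heat U heat]): {Paused, Closed}.

{Paused, Closed}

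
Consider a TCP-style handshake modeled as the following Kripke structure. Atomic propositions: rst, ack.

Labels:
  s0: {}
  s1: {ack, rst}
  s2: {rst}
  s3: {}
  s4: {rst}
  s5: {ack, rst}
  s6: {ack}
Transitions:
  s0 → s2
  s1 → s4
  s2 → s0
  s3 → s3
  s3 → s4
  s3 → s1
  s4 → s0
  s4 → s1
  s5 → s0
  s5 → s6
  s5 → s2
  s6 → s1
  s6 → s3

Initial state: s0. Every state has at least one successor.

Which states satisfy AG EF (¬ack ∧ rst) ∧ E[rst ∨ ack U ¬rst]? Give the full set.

{s0, s1, s2, s3, s4, s5, s6}

States satisfying EF (¬ack ∧ rst): {s0, s1, s2, s3, s4, s5, s6}.
States satisfying AG EF (¬ack ∧ rst): {s0, s1, s2, s3, s4, s5, s6}.
States satisfying rst ∨ ack: {s1, s2, s4, s5, s6}.
States satisfying ¬rst: {s0, s3, s6}.
States satisfying E[rst ∨ ack U ¬rst]: {s0, s1, s2, s3, s4, s5, s6}.
States satisfying AG EF (¬ack ∧ rst) ∧ E[rst ∨ ack U ¬rst]: {s0, s1, s2, s3, s4, s5, s6}.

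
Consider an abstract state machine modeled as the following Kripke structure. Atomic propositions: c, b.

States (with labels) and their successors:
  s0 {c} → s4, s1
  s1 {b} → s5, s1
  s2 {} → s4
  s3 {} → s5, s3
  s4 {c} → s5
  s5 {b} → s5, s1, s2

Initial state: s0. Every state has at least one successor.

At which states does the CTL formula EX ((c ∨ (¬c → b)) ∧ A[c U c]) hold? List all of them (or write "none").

States satisfying (c ∨ (¬c → b)) ∧ A[c U c]: {s0, s4}.
States satisfying EX ((c ∨ (¬c → b)) ∧ A[c U c]): {s0, s2}.

{s0, s2}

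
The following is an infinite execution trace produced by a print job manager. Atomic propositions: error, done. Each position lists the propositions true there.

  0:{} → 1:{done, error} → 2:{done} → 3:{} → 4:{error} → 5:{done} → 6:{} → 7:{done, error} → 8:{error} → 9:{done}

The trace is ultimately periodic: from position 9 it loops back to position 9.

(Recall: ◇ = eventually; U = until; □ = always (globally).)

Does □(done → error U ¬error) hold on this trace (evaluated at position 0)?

Satisfied

done → error U ¬error holds at every position 0..9, and those are all positions ever visited, so □(done → error U ¬error) holds.
Positions where done holds: 1, 2, 5, 7, 9.
Check error U ¬error at each: 1→ok, 2→ok, 5→ok, 7→ok, 9→ok.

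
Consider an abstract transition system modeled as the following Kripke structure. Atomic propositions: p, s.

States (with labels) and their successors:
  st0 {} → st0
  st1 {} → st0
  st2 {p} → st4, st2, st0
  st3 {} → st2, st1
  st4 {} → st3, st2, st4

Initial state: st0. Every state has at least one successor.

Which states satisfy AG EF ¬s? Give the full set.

{st0, st1, st2, st3, st4}

States satisfying EF ¬s: {st0, st1, st2, st3, st4}.
States satisfying AG EF ¬s: {st0, st1, st2, st3, st4}.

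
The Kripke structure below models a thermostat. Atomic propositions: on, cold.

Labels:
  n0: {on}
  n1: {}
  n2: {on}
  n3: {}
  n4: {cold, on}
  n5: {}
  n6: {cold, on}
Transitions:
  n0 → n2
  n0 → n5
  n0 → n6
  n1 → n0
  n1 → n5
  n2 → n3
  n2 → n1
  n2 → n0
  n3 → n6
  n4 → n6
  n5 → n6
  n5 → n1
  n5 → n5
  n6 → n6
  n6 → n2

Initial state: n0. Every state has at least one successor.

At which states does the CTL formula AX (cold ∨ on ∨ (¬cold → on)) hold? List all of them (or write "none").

States satisfying cold ∨ on ∨ (¬cold → on): {n0, n2, n4, n6}.
States satisfying AX (cold ∨ on ∨ (¬cold → on)): {n3, n4, n6}.

{n3, n4, n6}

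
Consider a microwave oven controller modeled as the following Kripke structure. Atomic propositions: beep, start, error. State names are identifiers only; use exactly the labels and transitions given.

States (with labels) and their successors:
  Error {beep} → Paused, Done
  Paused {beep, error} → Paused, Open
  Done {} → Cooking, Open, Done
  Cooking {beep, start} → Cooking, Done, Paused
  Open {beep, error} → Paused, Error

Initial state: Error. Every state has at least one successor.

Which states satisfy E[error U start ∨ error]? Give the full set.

States satisfying error: {Paused, Open}.
States satisfying start ∨ error: {Paused, Cooking, Open}.
States satisfying E[error U start ∨ error]: {Paused, Cooking, Open}.

{Paused, Cooking, Open}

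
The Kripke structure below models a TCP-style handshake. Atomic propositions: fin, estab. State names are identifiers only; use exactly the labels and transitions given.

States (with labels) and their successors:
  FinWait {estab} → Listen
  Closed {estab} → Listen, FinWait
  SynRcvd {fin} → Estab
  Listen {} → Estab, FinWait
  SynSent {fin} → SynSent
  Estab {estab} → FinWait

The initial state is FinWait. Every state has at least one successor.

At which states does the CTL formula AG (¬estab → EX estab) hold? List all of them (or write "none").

{FinWait, Closed, SynRcvd, Listen, Estab}

States satisfying ¬estab → EX estab: {FinWait, Closed, SynRcvd, Listen, Estab}.
States satisfying AG (¬estab → EX estab): {FinWait, Closed, SynRcvd, Listen, Estab}.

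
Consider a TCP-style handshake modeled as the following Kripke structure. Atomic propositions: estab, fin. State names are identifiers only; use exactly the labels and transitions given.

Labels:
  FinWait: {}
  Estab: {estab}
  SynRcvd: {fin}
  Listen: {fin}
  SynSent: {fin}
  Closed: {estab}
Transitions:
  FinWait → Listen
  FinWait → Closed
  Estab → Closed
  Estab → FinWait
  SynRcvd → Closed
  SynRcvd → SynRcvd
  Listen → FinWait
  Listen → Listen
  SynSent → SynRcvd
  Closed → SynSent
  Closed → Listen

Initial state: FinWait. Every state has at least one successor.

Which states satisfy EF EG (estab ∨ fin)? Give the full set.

{FinWait, Estab, SynRcvd, Listen, SynSent, Closed}

States satisfying EG (estab ∨ fin): {Estab, SynRcvd, Listen, SynSent, Closed}.
States satisfying EF EG (estab ∨ fin): {FinWait, Estab, SynRcvd, Listen, SynSent, Closed}.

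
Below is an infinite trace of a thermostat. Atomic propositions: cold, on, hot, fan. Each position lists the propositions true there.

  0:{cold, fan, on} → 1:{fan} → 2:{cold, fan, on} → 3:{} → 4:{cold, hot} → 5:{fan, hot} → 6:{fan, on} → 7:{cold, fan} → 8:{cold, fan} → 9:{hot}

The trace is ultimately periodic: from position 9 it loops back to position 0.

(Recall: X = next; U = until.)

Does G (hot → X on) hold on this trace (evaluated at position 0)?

No

hot → X on must hold at every position from 0 onward. It fails at position 4, so G (hot → X on) is false.
Positions where hot holds: 4, 5, 9.
Check X on at each: 4→fails, 5→ok, 9→ok.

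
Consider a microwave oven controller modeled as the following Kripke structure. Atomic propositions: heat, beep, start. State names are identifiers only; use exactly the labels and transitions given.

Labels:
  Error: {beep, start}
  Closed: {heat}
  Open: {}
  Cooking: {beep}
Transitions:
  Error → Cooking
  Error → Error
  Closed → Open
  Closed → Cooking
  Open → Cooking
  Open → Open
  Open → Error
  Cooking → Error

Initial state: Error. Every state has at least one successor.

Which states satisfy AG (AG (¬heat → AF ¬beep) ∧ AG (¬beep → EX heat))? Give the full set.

none

States satisfying AG (¬heat → AF ¬beep) ∧ AG (¬beep → EX heat): ∅.
States satisfying AG (AG (¬heat → AF ¬beep) ∧ AG (¬beep → EX heat)): ∅.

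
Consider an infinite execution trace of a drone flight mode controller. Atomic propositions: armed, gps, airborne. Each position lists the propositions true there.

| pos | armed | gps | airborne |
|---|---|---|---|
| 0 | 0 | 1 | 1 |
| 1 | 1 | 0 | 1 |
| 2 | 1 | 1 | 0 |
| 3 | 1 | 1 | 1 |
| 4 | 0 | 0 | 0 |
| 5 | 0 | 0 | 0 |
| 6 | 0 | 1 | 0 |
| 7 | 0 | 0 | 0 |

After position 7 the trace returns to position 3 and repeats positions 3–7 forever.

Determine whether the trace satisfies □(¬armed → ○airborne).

¬armed → ○airborne must hold at every position from 0 onward. It fails at position 4, so □(¬armed → ○airborne) is false.
Positions where ¬armed holds: 0, 4, 5, 6, 7.
Check ○airborne at each: 0→ok, 4→fails, 5→fails, 6→fails, 7→ok.

No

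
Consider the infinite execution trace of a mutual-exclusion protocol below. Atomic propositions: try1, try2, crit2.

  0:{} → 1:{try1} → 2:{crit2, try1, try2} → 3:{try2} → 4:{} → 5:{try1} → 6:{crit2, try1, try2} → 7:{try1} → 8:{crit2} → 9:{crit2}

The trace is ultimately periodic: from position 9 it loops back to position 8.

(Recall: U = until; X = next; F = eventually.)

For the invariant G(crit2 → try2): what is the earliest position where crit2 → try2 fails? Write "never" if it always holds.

8

Check crit2 → try2 at each position in order: 0 ✓, 1 ✓, 2 ✓, 3 ✓, 4 ✓, 5 ✓, 6 ✓, 7 ✓.
At position 8 the labels are {crit2}, so crit2 → try2 is false there. This is the first violation.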